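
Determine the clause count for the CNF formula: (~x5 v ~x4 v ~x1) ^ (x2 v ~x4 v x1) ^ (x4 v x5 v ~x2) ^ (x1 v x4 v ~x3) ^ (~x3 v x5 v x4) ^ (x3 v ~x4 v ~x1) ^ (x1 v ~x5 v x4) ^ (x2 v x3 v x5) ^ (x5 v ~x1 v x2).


Each group enclosed in parentheses joined by ^ is one clause.
Counting the conjuncts: 9 clauses.

9


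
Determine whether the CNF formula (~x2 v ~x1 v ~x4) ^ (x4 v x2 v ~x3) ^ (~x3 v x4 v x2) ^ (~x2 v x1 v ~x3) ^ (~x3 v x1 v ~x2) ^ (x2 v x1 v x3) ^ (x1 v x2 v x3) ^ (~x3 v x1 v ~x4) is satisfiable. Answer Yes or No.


Check all 16 possible truth assignments.
Number of satisfying assignments found: 7.
The formula is satisfiable.

Yes


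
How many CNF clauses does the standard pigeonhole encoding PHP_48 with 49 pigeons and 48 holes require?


The PHP encoding has two parts:
1) At-least-one-hole clauses: 49 (one per pigeon, each with 48 literals).
2) At-most-one-pigeon-per-hole clauses: 48 holes * C(49,2) = 48 * 1176 = 56448.
Total clauses = 49 + 56448 = 56497.

56497


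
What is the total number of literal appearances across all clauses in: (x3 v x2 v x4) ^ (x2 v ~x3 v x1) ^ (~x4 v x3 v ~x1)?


Clause lengths: 3, 3, 3.
Sum = 3 + 3 + 3 = 9.

9


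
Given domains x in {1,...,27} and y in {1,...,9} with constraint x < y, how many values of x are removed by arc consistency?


For the constraint x < y, x needs a supporting value in y's domain.
x can be at most 8 (one less than y's maximum).
Valid x values from domain: 8 out of 27.
Pruned = 27 - 8 = 19.

19


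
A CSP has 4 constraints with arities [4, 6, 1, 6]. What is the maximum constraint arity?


The arities are: 4, 6, 1, 6.
Scan for the maximum value.
Maximum arity = 6.

6


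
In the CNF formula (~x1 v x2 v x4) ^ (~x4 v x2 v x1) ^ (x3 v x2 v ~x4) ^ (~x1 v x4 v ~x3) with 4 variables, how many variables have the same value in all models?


Find all satisfying assignments: 10 model(s).
Check which variables have the same value in every model.
No variable is fixed across all models.
Backbone size = 0.

0


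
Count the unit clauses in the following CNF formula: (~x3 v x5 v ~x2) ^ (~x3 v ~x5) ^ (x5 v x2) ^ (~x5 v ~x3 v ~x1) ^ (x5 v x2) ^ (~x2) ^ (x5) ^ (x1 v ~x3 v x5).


A unit clause contains exactly one literal.
Unit clauses found: (~x2), (x5).
Count = 2.

2


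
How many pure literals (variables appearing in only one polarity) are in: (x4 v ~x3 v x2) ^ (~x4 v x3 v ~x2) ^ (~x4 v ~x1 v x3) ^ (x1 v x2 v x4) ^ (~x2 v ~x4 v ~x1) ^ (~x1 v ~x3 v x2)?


A pure literal appears in only one polarity across all clauses.
No pure literals found.
Count = 0.

0


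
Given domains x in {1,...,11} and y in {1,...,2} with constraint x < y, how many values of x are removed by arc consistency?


For the constraint x < y, x needs a supporting value in y's domain.
x can be at most 1 (one less than y's maximum).
Valid x values from domain: 1 out of 11.
Pruned = 11 - 1 = 10.

10


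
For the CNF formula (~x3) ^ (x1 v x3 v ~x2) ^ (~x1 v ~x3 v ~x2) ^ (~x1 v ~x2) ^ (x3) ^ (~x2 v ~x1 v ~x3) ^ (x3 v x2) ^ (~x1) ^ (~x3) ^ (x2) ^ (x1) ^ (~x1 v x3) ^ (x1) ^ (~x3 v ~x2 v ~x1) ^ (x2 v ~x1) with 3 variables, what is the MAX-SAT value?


Enumerate all 8 truth assignments.
For each, count how many of the 15 clauses are satisfied.
The formula is not fully satisfiable, so the maximum is below 15.
Maximum simultaneously satisfiable clauses = 11.

11


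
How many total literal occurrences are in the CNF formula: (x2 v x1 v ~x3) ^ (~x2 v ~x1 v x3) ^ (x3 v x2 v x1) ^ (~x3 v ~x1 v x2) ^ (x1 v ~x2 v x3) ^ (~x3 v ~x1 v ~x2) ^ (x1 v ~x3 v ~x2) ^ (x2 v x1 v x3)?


Clause lengths: 3, 3, 3, 3, 3, 3, 3, 3.
Sum = 3 + 3 + 3 + 3 + 3 + 3 + 3 + 3 = 24.

24


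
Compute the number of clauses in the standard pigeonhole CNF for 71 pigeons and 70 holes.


The PHP encoding has two parts:
1) At-least-one-hole clauses: 71 (one per pigeon, each with 70 literals).
2) At-most-one-pigeon-per-hole clauses: 70 holes * C(71,2) = 70 * 2485 = 173950.
Total clauses = 71 + 173950 = 174021.

174021


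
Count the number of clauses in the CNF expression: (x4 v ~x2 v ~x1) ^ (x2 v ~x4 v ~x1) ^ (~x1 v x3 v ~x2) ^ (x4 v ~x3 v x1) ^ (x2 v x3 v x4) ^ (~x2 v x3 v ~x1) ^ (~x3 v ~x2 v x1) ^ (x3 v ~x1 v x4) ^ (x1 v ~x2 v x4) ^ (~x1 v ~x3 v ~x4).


Each group enclosed in parentheses joined by ^ is one clause.
Counting the conjuncts: 10 clauses.

10


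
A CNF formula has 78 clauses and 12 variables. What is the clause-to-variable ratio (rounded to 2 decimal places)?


Clause-to-variable ratio = clauses / variables.
78 / 12 = 6.5.

6.5


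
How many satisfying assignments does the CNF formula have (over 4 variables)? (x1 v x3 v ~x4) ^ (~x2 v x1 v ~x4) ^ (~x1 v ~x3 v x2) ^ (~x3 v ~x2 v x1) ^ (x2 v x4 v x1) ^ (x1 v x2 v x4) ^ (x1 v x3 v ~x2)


Enumerate all 16 truth assignments over 4 variables.
Test each against every clause.
Satisfying assignments found: 7.

7


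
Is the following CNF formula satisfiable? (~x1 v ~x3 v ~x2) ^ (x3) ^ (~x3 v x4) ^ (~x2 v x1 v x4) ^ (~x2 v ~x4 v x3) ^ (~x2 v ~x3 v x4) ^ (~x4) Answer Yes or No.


Check all 16 possible truth assignments.
Number of satisfying assignments found: 0.
The formula is unsatisfiable.

No


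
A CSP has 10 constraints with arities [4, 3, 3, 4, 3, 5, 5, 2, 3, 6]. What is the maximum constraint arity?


The arities are: 4, 3, 3, 4, 3, 5, 5, 2, 3, 6.
Scan for the maximum value.
Maximum arity = 6.

6


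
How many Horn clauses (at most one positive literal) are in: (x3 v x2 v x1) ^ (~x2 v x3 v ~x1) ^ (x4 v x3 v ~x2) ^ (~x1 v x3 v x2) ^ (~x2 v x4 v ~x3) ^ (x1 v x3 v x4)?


A Horn clause has at most one positive literal.
Clause 1: 3 positive lit(s) -> not Horn
Clause 2: 1 positive lit(s) -> Horn
Clause 3: 2 positive lit(s) -> not Horn
Clause 4: 2 positive lit(s) -> not Horn
Clause 5: 1 positive lit(s) -> Horn
Clause 6: 3 positive lit(s) -> not Horn
Total Horn clauses = 2.

2


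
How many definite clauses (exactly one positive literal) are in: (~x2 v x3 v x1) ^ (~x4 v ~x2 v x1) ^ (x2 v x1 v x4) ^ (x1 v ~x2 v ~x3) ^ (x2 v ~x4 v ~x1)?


A definite clause has exactly one positive literal.
Clause 1: 2 positive -> not definite
Clause 2: 1 positive -> definite
Clause 3: 3 positive -> not definite
Clause 4: 1 positive -> definite
Clause 5: 1 positive -> definite
Definite clause count = 3.

3


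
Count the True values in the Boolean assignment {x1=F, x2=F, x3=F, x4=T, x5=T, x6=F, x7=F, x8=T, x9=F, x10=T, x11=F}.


The weight is the number of variables assigned True.
True variables: x4, x5, x8, x10.
Weight = 4.

4


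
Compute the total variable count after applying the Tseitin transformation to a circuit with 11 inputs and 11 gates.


The Tseitin transformation introduces one auxiliary variable per gate.
Total variables = inputs + gates = 11 + 11 = 22.

22


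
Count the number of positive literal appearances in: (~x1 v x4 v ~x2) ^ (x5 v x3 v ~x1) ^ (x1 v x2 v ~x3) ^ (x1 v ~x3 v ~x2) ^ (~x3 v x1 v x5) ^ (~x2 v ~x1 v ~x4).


Scan each clause for unnegated literals.
Clause 1: 1 positive; Clause 2: 2 positive; Clause 3: 2 positive; Clause 4: 1 positive; Clause 5: 2 positive; Clause 6: 0 positive.
Total positive literal occurrences = 8.

8


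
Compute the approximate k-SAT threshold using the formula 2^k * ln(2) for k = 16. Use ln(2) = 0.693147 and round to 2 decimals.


Using the asymptotic formula: threshold ~ 2^k * ln(2).
2^16 = 65536.
65536 * 0.693147 = 45426.08.

45426.08


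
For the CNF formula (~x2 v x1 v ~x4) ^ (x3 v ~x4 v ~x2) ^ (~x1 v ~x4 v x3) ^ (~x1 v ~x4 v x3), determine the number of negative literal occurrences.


Scan each clause for negated literals.
Clause 1: 2 negative; Clause 2: 2 negative; Clause 3: 2 negative; Clause 4: 2 negative.
Total negative literal occurrences = 8.

8


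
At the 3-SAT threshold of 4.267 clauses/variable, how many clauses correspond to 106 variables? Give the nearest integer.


The 3-SAT phase transition occurs at approximately 4.267 clauses per variable.
m = 4.267 * 106 = 452.302.
Rounded to nearest integer: 452.

452


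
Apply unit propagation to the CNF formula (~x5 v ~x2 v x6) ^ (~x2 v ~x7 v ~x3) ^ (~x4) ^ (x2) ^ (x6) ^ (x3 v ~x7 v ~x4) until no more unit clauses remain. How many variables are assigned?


Unit propagation repeatedly assigns the literal in any unit clause, then simplifies.
Assignments in order: x4 = F, x2 = T, x6 = T.
No further unit clauses remain.
Total variables assigned = 3.

3


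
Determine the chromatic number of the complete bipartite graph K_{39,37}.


K_{39,37} is bipartite by definition: the two parts are independent sets, with every edge crossing between them.
Color all vertices in one part with color 1 and all vertices in the other part with color 2.
Since the graph has at least one edge, one color does not suffice.
Chromatic number = 2.

2


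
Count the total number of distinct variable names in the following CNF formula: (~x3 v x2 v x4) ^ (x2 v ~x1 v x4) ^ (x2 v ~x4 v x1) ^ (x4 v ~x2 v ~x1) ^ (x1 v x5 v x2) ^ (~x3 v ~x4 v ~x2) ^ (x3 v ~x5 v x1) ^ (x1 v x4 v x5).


Identify each distinct variable in the formula.
Variables found: x1, x2, x3, x4, x5.
Total distinct variables = 5.

5


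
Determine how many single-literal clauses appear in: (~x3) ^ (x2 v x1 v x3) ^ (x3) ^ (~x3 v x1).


A unit clause contains exactly one literal.
Unit clauses found: (~x3), (x3).
Count = 2.

2


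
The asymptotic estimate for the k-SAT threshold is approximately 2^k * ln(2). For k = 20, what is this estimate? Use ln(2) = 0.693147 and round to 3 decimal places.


Using the asymptotic formula: threshold ~ 2^k * ln(2).
2^20 = 1048576.
1048576 * 0.693147 = 726817.309.

726817.309


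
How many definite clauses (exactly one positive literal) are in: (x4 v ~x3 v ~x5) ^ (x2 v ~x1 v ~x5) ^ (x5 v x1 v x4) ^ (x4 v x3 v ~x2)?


A definite clause has exactly one positive literal.
Clause 1: 1 positive -> definite
Clause 2: 1 positive -> definite
Clause 3: 3 positive -> not definite
Clause 4: 2 positive -> not definite
Definite clause count = 2.

2


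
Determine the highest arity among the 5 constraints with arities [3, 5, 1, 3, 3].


The arities are: 3, 5, 1, 3, 3.
Scan for the maximum value.
Maximum arity = 5.

5


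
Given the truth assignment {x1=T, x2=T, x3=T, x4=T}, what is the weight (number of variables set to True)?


The weight is the number of variables assigned True.
True variables: x1, x2, x3, x4.
Weight = 4.

4


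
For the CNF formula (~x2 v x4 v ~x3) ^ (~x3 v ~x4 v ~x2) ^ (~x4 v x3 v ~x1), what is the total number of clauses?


Each group enclosed in parentheses joined by ^ is one clause.
Counting the conjuncts: 3 clauses.

3


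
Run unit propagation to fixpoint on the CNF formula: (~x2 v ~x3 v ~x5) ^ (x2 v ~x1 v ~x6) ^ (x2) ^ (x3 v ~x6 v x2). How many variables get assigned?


Unit propagation repeatedly assigns the literal in any unit clause, then simplifies.
Assignments in order: x2 = T.
No further unit clauses remain.
Total variables assigned = 1.

1


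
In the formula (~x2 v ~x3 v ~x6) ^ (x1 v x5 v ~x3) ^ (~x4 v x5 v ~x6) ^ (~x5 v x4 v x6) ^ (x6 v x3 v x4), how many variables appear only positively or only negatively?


A pure literal appears in only one polarity across all clauses.
Pure literals: x1 (positive only), x2 (negative only).
Count = 2.

2


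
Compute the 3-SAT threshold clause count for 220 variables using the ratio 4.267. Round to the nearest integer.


The 3-SAT phase transition occurs at approximately 4.267 clauses per variable.
m = 4.267 * 220 = 938.74.
Rounded to nearest integer: 939.

939


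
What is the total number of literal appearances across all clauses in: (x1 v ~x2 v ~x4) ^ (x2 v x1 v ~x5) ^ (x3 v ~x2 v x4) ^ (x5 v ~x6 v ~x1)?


Clause lengths: 3, 3, 3, 3.
Sum = 3 + 3 + 3 + 3 = 12.

12


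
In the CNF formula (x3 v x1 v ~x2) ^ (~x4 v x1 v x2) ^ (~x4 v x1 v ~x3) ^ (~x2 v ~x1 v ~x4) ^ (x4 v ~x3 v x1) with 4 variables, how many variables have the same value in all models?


Find all satisfying assignments: 7 model(s).
Check which variables have the same value in every model.
No variable is fixed across all models.
Backbone size = 0.

0


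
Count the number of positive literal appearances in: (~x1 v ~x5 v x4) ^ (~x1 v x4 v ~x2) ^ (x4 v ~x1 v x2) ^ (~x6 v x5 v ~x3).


Scan each clause for unnegated literals.
Clause 1: 1 positive; Clause 2: 1 positive; Clause 3: 2 positive; Clause 4: 1 positive.
Total positive literal occurrences = 5.

5


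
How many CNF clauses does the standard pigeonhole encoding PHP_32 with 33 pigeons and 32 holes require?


The PHP encoding has two parts:
1) At-least-one-hole clauses: 33 (one per pigeon, each with 32 literals).
2) At-most-one-pigeon-per-hole clauses: 32 holes * C(33,2) = 32 * 528 = 16896.
Total clauses = 33 + 16896 = 16929.

16929


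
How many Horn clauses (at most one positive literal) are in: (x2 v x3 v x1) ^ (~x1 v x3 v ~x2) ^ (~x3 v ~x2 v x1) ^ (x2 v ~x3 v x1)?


A Horn clause has at most one positive literal.
Clause 1: 3 positive lit(s) -> not Horn
Clause 2: 1 positive lit(s) -> Horn
Clause 3: 1 positive lit(s) -> Horn
Clause 4: 2 positive lit(s) -> not Horn
Total Horn clauses = 2.

2


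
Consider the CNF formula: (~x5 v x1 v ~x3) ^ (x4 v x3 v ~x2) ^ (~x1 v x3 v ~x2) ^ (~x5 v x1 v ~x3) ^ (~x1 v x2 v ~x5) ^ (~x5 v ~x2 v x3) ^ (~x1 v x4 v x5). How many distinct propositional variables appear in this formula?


Identify each distinct variable in the formula.
Variables found: x1, x2, x3, x4, x5.
Total distinct variables = 5.

5


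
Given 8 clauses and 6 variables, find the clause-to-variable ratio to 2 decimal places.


Clause-to-variable ratio = clauses / variables.
8 / 6 = 1.33.

1.33


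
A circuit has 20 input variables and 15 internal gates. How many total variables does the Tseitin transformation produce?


The Tseitin transformation introduces one auxiliary variable per gate.
Total variables = inputs + gates = 20 + 15 = 35.

35


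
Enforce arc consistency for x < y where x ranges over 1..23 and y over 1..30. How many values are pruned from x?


For the constraint x < y, x needs a supporting value in y's domain.
x can be at most 29 (one less than y's maximum).
Valid x values from domain: 23 out of 23.
Pruned = 23 - 23 = 0.

0


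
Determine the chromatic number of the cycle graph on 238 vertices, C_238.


A cycle on an even number of vertices is bipartite: alternate two colors around the cycle.
Since 238 is even, two colors suffice, and at least two are needed because the graph has edges.
Chromatic number = 2.

2


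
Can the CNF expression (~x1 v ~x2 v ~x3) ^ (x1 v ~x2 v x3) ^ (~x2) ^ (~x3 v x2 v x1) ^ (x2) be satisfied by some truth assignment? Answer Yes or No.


Check all 8 possible truth assignments.
Number of satisfying assignments found: 0.
The formula is unsatisfiable.

No


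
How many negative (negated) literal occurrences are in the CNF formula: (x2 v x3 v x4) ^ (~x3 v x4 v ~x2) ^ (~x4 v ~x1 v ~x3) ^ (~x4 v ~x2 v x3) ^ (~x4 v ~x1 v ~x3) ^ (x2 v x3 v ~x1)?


Scan each clause for negated literals.
Clause 1: 0 negative; Clause 2: 2 negative; Clause 3: 3 negative; Clause 4: 2 negative; Clause 5: 3 negative; Clause 6: 1 negative.
Total negative literal occurrences = 11.

11


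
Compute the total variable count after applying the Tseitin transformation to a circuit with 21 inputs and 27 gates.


The Tseitin transformation introduces one auxiliary variable per gate.
Total variables = inputs + gates = 21 + 27 = 48.

48


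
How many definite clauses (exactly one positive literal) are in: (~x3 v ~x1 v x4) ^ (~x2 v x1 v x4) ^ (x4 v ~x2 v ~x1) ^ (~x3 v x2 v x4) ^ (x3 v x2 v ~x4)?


A definite clause has exactly one positive literal.
Clause 1: 1 positive -> definite
Clause 2: 2 positive -> not definite
Clause 3: 1 positive -> definite
Clause 4: 2 positive -> not definite
Clause 5: 2 positive -> not definite
Definite clause count = 2.

2


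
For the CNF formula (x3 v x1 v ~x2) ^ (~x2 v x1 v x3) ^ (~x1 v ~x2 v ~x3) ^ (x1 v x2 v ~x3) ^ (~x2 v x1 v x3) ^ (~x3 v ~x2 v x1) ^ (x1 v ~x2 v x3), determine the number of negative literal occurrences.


Scan each clause for negated literals.
Clause 1: 1 negative; Clause 2: 1 negative; Clause 3: 3 negative; Clause 4: 1 negative; Clause 5: 1 negative; Clause 6: 2 negative; Clause 7: 1 negative.
Total negative literal occurrences = 10.

10


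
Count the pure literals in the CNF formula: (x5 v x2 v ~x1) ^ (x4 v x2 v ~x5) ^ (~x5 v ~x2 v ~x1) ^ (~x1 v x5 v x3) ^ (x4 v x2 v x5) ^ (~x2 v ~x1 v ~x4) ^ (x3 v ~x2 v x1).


A pure literal appears in only one polarity across all clauses.
Pure literals: x3 (positive only).
Count = 1.

1


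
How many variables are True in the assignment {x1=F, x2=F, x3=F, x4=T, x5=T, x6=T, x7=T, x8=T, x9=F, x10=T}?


The weight is the number of variables assigned True.
True variables: x4, x5, x6, x7, x8, x10.
Weight = 6.

6


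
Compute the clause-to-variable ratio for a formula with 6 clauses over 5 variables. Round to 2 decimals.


Clause-to-variable ratio = clauses / variables.
6 / 5 = 1.2.

1.2


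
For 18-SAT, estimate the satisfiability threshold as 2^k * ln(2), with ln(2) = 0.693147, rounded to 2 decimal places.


Using the asymptotic formula: threshold ~ 2^k * ln(2).
2^18 = 262144.
262144 * 0.693147 = 181704.33.

181704.33


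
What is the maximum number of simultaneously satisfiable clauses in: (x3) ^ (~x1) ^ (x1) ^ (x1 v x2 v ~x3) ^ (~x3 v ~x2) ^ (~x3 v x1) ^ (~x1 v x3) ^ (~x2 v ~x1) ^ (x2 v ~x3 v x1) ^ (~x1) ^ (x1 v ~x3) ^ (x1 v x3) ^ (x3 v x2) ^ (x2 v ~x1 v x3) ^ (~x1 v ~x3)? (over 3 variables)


Enumerate all 8 truth assignments.
For each, count how many of the 15 clauses are satisfied.
The formula is not fully satisfiable, so the maximum is below 15.
Maximum simultaneously satisfiable clauses = 12.

12


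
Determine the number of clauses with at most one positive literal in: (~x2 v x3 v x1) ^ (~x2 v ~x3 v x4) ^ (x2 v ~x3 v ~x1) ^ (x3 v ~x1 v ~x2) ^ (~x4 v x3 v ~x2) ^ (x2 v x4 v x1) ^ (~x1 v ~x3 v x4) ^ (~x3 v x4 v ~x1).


A Horn clause has at most one positive literal.
Clause 1: 2 positive lit(s) -> not Horn
Clause 2: 1 positive lit(s) -> Horn
Clause 3: 1 positive lit(s) -> Horn
Clause 4: 1 positive lit(s) -> Horn
Clause 5: 1 positive lit(s) -> Horn
Clause 6: 3 positive lit(s) -> not Horn
Clause 7: 1 positive lit(s) -> Horn
Clause 8: 1 positive lit(s) -> Horn
Total Horn clauses = 6.

6


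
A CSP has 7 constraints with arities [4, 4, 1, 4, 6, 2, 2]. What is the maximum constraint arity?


The arities are: 4, 4, 1, 4, 6, 2, 2.
Scan for the maximum value.
Maximum arity = 6.

6


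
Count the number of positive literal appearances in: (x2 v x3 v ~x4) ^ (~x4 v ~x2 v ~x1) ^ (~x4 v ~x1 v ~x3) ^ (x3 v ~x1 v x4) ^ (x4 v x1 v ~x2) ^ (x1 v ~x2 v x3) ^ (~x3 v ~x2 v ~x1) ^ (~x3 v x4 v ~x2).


Scan each clause for unnegated literals.
Clause 1: 2 positive; Clause 2: 0 positive; Clause 3: 0 positive; Clause 4: 2 positive; Clause 5: 2 positive; Clause 6: 2 positive; Clause 7: 0 positive; Clause 8: 1 positive.
Total positive literal occurrences = 9.

9


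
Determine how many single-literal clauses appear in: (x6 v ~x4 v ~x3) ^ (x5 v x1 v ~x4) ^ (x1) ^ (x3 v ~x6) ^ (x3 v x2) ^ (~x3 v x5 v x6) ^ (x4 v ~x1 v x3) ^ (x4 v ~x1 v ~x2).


A unit clause contains exactly one literal.
Unit clauses found: (x1).
Count = 1.

1


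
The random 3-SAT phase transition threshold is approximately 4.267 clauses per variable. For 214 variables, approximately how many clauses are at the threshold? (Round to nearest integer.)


The 3-SAT phase transition occurs at approximately 4.267 clauses per variable.
m = 4.267 * 214 = 913.138.
Rounded to nearest integer: 913.

913


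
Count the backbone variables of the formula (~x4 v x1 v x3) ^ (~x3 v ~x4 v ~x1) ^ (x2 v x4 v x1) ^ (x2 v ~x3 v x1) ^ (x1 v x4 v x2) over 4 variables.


Find all satisfying assignments: 9 model(s).
Check which variables have the same value in every model.
No variable is fixed across all models.
Backbone size = 0.

0


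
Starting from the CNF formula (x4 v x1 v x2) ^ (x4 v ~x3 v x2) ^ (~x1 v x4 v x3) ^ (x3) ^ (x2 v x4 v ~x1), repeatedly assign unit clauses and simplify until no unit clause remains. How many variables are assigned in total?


Unit propagation repeatedly assigns the literal in any unit clause, then simplifies.
Assignments in order: x3 = T.
No further unit clauses remain.
Total variables assigned = 1.

1


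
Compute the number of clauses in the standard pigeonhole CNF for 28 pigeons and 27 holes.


The PHP encoding has two parts:
1) At-least-one-hole clauses: 28 (one per pigeon, each with 27 literals).
2) At-most-one-pigeon-per-hole clauses: 27 holes * C(28,2) = 27 * 378 = 10206.
Total clauses = 28 + 10206 = 10234.

10234


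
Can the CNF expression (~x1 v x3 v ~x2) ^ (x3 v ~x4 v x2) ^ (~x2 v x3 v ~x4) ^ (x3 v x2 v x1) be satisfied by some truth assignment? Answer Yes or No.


Check all 16 possible truth assignments.
Number of satisfying assignments found: 10.
The formula is satisfiable.

Yes


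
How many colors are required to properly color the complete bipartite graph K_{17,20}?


K_{17,20} is bipartite by definition: the two parts are independent sets, with every edge crossing between them.
Color all vertices in one part with color 1 and all vertices in the other part with color 2.
Since the graph has at least one edge, one color does not suffice.
Chromatic number = 2.

2


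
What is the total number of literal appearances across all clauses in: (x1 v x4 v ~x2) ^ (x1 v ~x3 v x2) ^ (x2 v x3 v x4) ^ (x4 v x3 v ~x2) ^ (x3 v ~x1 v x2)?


Clause lengths: 3, 3, 3, 3, 3.
Sum = 3 + 3 + 3 + 3 + 3 = 15.

15


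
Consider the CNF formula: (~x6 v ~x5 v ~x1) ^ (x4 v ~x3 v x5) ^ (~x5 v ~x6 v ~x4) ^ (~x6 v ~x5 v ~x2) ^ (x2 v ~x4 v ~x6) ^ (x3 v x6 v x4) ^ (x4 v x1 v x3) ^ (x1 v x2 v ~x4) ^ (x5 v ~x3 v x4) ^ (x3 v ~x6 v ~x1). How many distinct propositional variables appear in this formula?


Identify each distinct variable in the formula.
Variables found: x1, x2, x3, x4, x5, x6.
Total distinct variables = 6.

6


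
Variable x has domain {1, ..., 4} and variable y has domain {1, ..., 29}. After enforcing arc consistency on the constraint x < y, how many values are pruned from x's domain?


For the constraint x < y, x needs a supporting value in y's domain.
x can be at most 28 (one less than y's maximum).
Valid x values from domain: 4 out of 4.
Pruned = 4 - 4 = 0.

0


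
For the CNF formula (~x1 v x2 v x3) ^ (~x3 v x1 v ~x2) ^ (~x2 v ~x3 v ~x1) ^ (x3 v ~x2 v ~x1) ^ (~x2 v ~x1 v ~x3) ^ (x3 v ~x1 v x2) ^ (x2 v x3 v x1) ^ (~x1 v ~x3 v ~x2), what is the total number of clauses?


Each group enclosed in parentheses joined by ^ is one clause.
Counting the conjuncts: 8 clauses.

8


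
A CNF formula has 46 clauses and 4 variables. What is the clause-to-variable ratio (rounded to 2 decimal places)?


Clause-to-variable ratio = clauses / variables.
46 / 4 = 11.5.

11.5


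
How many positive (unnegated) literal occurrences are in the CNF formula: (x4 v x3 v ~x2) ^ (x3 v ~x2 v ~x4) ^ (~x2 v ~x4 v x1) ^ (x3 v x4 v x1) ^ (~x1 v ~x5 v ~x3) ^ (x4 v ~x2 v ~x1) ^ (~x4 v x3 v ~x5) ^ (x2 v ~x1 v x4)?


Scan each clause for unnegated literals.
Clause 1: 2 positive; Clause 2: 1 positive; Clause 3: 1 positive; Clause 4: 3 positive; Clause 5: 0 positive; Clause 6: 1 positive; Clause 7: 1 positive; Clause 8: 2 positive.
Total positive literal occurrences = 11.

11


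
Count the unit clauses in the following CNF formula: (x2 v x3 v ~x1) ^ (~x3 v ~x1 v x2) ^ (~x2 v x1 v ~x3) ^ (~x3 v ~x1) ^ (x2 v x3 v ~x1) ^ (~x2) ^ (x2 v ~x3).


A unit clause contains exactly one literal.
Unit clauses found: (~x2).
Count = 1.

1


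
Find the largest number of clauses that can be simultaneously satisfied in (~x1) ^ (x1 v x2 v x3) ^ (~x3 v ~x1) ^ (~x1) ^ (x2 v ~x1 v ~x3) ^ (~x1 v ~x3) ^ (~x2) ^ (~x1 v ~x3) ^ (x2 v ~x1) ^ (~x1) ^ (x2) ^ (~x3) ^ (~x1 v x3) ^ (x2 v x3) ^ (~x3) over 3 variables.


Enumerate all 8 truth assignments.
For each, count how many of the 15 clauses are satisfied.
The formula is not fully satisfiable, so the maximum is below 15.
Maximum simultaneously satisfiable clauses = 14.

14


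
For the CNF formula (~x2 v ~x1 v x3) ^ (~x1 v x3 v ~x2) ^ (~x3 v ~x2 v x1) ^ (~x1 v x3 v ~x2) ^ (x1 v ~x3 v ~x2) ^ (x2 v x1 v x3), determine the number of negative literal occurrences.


Scan each clause for negated literals.
Clause 1: 2 negative; Clause 2: 2 negative; Clause 3: 2 negative; Clause 4: 2 negative; Clause 5: 2 negative; Clause 6: 0 negative.
Total negative literal occurrences = 10.

10


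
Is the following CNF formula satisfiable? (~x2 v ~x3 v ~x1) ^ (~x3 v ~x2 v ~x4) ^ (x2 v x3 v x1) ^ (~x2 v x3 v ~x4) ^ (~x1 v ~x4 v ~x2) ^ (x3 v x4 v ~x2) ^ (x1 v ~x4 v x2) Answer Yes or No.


Check all 16 possible truth assignments.
Number of satisfying assignments found: 6.
The formula is satisfiable.

Yes


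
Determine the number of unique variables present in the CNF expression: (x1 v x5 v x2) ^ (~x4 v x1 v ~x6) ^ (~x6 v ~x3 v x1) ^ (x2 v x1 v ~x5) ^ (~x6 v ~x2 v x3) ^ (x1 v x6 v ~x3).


Identify each distinct variable in the formula.
Variables found: x1, x2, x3, x4, x5, x6.
Total distinct variables = 6.

6


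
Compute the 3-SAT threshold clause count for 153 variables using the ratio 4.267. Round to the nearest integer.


The 3-SAT phase transition occurs at approximately 4.267 clauses per variable.
m = 4.267 * 153 = 652.851.
Rounded to nearest integer: 653.

653


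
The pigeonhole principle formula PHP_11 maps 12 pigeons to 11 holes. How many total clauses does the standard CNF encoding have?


The PHP encoding has two parts:
1) At-least-one-hole clauses: 12 (one per pigeon, each with 11 literals).
2) At-most-one-pigeon-per-hole clauses: 11 holes * C(12,2) = 11 * 66 = 726.
Total clauses = 12 + 726 = 738.

738


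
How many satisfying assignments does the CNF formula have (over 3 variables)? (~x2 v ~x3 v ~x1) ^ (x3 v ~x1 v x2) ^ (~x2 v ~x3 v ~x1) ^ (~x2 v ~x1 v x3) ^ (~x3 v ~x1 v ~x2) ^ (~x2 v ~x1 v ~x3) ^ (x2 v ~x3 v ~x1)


Enumerate all 8 truth assignments over 3 variables.
Test each against every clause.
Satisfying assignments found: 4.

4


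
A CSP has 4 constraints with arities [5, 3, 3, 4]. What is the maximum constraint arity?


The arities are: 5, 3, 3, 4.
Scan for the maximum value.
Maximum arity = 5.

5


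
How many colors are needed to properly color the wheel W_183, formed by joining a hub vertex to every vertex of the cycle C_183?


W_183 consists of the cycle C_183 together with a hub vertex adjacent to every cycle vertex.
The cycle C_183 needs 3 colors (odd cycle -> 3).
The hub is adjacent to every cycle vertex, so it must receive a new color distinct from all of them.
Chromatic number = 3 + 1 = 4.

4


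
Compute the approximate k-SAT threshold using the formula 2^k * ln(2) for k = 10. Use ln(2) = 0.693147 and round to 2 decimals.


Using the asymptotic formula: threshold ~ 2^k * ln(2).
2^10 = 1024.
1024 * 0.693147 = 709.78.

709.78


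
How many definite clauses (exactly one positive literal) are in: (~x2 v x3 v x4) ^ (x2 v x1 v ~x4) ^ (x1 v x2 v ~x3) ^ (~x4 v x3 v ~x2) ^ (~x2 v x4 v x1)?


A definite clause has exactly one positive literal.
Clause 1: 2 positive -> not definite
Clause 2: 2 positive -> not definite
Clause 3: 2 positive -> not definite
Clause 4: 1 positive -> definite
Clause 5: 2 positive -> not definite
Definite clause count = 1.

1


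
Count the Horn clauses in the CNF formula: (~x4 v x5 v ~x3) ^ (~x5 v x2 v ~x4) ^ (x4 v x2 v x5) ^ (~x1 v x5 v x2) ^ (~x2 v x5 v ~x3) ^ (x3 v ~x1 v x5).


A Horn clause has at most one positive literal.
Clause 1: 1 positive lit(s) -> Horn
Clause 2: 1 positive lit(s) -> Horn
Clause 3: 3 positive lit(s) -> not Horn
Clause 4: 2 positive lit(s) -> not Horn
Clause 5: 1 positive lit(s) -> Horn
Clause 6: 2 positive lit(s) -> not Horn
Total Horn clauses = 3.

3


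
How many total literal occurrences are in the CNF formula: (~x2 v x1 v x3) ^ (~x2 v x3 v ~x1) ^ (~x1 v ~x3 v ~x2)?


Clause lengths: 3, 3, 3.
Sum = 3 + 3 + 3 = 9.

9


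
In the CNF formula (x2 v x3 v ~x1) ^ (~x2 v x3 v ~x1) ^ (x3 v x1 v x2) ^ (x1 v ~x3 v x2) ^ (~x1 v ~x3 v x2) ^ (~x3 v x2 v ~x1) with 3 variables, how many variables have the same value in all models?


Find all satisfying assignments: 3 model(s).
Check which variables have the same value in every model.
Fixed variables: x2=T.
Backbone size = 1.

1


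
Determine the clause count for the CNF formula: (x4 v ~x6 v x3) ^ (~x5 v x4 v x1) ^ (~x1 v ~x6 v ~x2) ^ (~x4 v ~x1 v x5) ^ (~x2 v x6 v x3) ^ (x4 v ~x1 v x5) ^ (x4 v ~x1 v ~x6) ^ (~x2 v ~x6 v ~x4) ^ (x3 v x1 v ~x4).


Each group enclosed in parentheses joined by ^ is one clause.
Counting the conjuncts: 9 clauses.

9


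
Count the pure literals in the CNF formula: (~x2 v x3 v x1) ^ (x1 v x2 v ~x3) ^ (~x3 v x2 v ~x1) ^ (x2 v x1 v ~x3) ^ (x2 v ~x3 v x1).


A pure literal appears in only one polarity across all clauses.
No pure literals found.
Count = 0.

0


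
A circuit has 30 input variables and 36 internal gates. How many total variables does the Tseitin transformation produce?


The Tseitin transformation introduces one auxiliary variable per gate.
Total variables = inputs + gates = 30 + 36 = 66.

66


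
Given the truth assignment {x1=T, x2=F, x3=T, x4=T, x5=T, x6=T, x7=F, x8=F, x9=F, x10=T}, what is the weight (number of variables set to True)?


The weight is the number of variables assigned True.
True variables: x1, x3, x4, x5, x6, x10.
Weight = 6.

6


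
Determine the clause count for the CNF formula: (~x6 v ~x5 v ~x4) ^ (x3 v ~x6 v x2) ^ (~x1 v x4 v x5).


Each group enclosed in parentheses joined by ^ is one clause.
Counting the conjuncts: 3 clauses.

3


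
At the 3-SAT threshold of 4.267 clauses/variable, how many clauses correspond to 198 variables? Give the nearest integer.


The 3-SAT phase transition occurs at approximately 4.267 clauses per variable.
m = 4.267 * 198 = 844.866.
Rounded to nearest integer: 845.

845


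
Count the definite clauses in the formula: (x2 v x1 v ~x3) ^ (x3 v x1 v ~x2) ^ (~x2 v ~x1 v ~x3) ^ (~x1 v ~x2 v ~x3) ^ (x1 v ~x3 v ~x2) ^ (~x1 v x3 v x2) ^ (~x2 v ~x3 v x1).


A definite clause has exactly one positive literal.
Clause 1: 2 positive -> not definite
Clause 2: 2 positive -> not definite
Clause 3: 0 positive -> not definite
Clause 4: 0 positive -> not definite
Clause 5: 1 positive -> definite
Clause 6: 2 positive -> not definite
Clause 7: 1 positive -> definite
Definite clause count = 2.

2


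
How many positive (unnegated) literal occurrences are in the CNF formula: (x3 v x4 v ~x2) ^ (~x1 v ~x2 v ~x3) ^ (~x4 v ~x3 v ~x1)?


Scan each clause for unnegated literals.
Clause 1: 2 positive; Clause 2: 0 positive; Clause 3: 0 positive.
Total positive literal occurrences = 2.

2


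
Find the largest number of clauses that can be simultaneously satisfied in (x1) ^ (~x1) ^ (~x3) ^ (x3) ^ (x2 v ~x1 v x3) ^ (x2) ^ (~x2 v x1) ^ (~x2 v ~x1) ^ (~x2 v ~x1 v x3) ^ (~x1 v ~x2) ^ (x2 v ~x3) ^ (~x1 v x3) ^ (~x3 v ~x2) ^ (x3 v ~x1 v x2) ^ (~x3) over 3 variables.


Enumerate all 8 truth assignments.
For each, count how many of the 15 clauses are satisfied.
The formula is not fully satisfiable, so the maximum is below 15.
Maximum simultaneously satisfiable clauses = 12.

12


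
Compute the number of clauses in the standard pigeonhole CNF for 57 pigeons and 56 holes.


The PHP encoding has two parts:
1) At-least-one-hole clauses: 57 (one per pigeon, each with 56 literals).
2) At-most-one-pigeon-per-hole clauses: 56 holes * C(57,2) = 56 * 1596 = 89376.
Total clauses = 57 + 89376 = 89433.

89433


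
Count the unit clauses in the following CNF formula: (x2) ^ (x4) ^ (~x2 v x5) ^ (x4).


A unit clause contains exactly one literal.
Unit clauses found: (x2), (x4), (x4).
Count = 3.

3


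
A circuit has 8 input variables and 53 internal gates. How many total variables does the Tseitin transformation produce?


The Tseitin transformation introduces one auxiliary variable per gate.
Total variables = inputs + gates = 8 + 53 = 61.

61


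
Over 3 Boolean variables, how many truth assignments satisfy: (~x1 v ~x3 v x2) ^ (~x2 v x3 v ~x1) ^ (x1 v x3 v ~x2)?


Enumerate all 8 truth assignments over 3 variables.
Test each against every clause.
Satisfying assignments found: 5.

5


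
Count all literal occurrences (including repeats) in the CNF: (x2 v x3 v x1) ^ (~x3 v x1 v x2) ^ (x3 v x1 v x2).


Clause lengths: 3, 3, 3.
Sum = 3 + 3 + 3 = 9.

9


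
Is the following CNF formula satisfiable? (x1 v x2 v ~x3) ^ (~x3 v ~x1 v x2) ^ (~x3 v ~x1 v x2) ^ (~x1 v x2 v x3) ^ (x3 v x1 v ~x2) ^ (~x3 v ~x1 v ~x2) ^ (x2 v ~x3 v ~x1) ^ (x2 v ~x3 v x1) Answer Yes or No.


Check all 8 possible truth assignments.
Number of satisfying assignments found: 3.
The formula is satisfiable.

Yes


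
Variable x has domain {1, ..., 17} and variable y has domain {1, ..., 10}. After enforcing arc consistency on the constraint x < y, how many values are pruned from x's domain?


For the constraint x < y, x needs a supporting value in y's domain.
x can be at most 9 (one less than y's maximum).
Valid x values from domain: 9 out of 17.
Pruned = 17 - 9 = 8.

8


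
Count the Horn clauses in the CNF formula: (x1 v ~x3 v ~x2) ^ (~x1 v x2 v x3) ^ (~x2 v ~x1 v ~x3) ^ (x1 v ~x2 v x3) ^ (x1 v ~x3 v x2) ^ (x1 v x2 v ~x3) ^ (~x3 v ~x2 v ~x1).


A Horn clause has at most one positive literal.
Clause 1: 1 positive lit(s) -> Horn
Clause 2: 2 positive lit(s) -> not Horn
Clause 3: 0 positive lit(s) -> Horn
Clause 4: 2 positive lit(s) -> not Horn
Clause 5: 2 positive lit(s) -> not Horn
Clause 6: 2 positive lit(s) -> not Horn
Clause 7: 0 positive lit(s) -> Horn
Total Horn clauses = 3.

3


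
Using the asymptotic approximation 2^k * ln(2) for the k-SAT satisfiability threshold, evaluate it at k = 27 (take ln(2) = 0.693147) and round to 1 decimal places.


Using the asymptotic formula: threshold ~ 2^k * ln(2).
2^27 = 134217728.
134217728 * 0.693147 = 93032615.5.

93032615.5


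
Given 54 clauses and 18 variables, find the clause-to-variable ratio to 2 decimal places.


Clause-to-variable ratio = clauses / variables.
54 / 18 = 3.0.

3.0


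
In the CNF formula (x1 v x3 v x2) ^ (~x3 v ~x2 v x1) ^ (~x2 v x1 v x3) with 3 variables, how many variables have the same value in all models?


Find all satisfying assignments: 5 model(s).
Check which variables have the same value in every model.
No variable is fixed across all models.
Backbone size = 0.

0


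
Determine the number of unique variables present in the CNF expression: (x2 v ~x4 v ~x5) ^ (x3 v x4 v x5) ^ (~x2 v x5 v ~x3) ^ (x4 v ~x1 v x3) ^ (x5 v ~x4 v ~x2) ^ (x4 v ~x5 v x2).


Identify each distinct variable in the formula.
Variables found: x1, x2, x3, x4, x5.
Total distinct variables = 5.

5


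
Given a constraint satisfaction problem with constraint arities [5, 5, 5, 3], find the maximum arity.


The arities are: 5, 5, 5, 3.
Scan for the maximum value.
Maximum arity = 5.

5


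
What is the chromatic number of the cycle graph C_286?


A cycle on an even number of vertices is bipartite: alternate two colors around the cycle.
Since 286 is even, two colors suffice, and at least two are needed because the graph has edges.
Chromatic number = 2.

2


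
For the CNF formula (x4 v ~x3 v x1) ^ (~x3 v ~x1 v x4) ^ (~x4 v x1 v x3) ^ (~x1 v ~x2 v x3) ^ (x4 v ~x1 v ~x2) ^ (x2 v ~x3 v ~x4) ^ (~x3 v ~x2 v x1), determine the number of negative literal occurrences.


Scan each clause for negated literals.
Clause 1: 1 negative; Clause 2: 2 negative; Clause 3: 1 negative; Clause 4: 2 negative; Clause 5: 2 negative; Clause 6: 2 negative; Clause 7: 2 negative.
Total negative literal occurrences = 12.

12


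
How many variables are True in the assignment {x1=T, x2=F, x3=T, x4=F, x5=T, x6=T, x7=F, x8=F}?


The weight is the number of variables assigned True.
True variables: x1, x3, x5, x6.
Weight = 4.

4


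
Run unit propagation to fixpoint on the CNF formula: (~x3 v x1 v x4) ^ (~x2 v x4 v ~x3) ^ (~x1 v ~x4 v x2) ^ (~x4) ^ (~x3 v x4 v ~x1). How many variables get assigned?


Unit propagation repeatedly assigns the literal in any unit clause, then simplifies.
Assignments in order: x4 = F.
No further unit clauses remain.
Total variables assigned = 1.

1


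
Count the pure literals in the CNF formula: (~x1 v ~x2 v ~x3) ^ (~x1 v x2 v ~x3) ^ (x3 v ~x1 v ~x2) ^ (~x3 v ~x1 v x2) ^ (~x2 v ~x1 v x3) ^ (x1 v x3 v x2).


A pure literal appears in only one polarity across all clauses.
No pure literals found.
Count = 0.

0


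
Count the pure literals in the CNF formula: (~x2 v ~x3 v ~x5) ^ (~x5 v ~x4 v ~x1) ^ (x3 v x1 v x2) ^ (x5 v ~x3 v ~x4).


A pure literal appears in only one polarity across all clauses.
Pure literals: x4 (negative only).
Count = 1.

1


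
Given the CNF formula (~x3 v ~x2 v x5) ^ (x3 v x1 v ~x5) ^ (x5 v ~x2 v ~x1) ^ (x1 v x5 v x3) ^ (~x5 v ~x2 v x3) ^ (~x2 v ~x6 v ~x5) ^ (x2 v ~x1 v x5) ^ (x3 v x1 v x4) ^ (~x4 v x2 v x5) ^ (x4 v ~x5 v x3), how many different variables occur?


Identify each distinct variable in the formula.
Variables found: x1, x2, x3, x4, x5, x6.
Total distinct variables = 6.

6


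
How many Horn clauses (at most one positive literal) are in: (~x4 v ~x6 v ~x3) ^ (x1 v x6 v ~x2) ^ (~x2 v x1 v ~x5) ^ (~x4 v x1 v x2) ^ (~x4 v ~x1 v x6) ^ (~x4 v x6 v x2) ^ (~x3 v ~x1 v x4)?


A Horn clause has at most one positive literal.
Clause 1: 0 positive lit(s) -> Horn
Clause 2: 2 positive lit(s) -> not Horn
Clause 3: 1 positive lit(s) -> Horn
Clause 4: 2 positive lit(s) -> not Horn
Clause 5: 1 positive lit(s) -> Horn
Clause 6: 2 positive lit(s) -> not Horn
Clause 7: 1 positive lit(s) -> Horn
Total Horn clauses = 4.

4


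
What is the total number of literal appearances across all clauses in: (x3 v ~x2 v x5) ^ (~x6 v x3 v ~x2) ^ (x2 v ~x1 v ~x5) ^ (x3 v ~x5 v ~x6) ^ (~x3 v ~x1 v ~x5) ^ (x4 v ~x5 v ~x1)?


Clause lengths: 3, 3, 3, 3, 3, 3.
Sum = 3 + 3 + 3 + 3 + 3 + 3 = 18.

18


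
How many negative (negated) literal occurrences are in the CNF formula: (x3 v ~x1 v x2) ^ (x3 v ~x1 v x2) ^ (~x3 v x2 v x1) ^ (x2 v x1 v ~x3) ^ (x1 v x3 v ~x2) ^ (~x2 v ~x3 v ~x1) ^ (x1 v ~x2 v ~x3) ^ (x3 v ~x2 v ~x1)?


Scan each clause for negated literals.
Clause 1: 1 negative; Clause 2: 1 negative; Clause 3: 1 negative; Clause 4: 1 negative; Clause 5: 1 negative; Clause 6: 3 negative; Clause 7: 2 negative; Clause 8: 2 negative.
Total negative literal occurrences = 12.

12


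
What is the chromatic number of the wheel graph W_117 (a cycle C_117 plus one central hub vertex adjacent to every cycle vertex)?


W_117 consists of the cycle C_117 together with a hub vertex adjacent to every cycle vertex.
The cycle C_117 needs 3 colors (odd cycle -> 3).
The hub is adjacent to every cycle vertex, so it must receive a new color distinct from all of them.
Chromatic number = 3 + 1 = 4.

4


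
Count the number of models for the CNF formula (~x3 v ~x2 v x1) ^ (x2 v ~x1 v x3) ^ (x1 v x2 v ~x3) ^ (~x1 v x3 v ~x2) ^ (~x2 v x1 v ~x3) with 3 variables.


Enumerate all 8 truth assignments over 3 variables.
Test each against every clause.
Satisfying assignments found: 4.

4


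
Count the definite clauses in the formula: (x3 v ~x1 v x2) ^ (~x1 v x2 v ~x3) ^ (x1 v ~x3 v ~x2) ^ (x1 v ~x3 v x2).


A definite clause has exactly one positive literal.
Clause 1: 2 positive -> not definite
Clause 2: 1 positive -> definite
Clause 3: 1 positive -> definite
Clause 4: 2 positive -> not definite
Definite clause count = 2.

2


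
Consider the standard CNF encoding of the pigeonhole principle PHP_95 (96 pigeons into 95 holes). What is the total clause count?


The PHP encoding has two parts:
1) At-least-one-hole clauses: 96 (one per pigeon, each with 95 literals).
2) At-most-one-pigeon-per-hole clauses: 95 holes * C(96,2) = 95 * 4560 = 433200.
Total clauses = 96 + 433200 = 433296.

433296
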